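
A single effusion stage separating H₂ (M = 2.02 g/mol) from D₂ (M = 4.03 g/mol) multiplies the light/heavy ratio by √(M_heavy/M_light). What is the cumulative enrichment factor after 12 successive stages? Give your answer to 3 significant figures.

The single-stage factor is √(M_heavy/M_light), so 12 stages give [√(4.03/2.02)]^12 = (4.03/2.02)^(12/2).
= 1.99505^6 = 63.1.

63.1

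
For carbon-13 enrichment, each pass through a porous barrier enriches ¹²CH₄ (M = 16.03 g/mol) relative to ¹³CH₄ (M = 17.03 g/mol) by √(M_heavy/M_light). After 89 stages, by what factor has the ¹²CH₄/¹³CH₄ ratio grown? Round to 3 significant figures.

14.8

Overall factor = α^89 with α = √(17.03/16.03), i.e. (17.03/16.03)^(89/2).
= 1.06238^(89/2) = 14.8.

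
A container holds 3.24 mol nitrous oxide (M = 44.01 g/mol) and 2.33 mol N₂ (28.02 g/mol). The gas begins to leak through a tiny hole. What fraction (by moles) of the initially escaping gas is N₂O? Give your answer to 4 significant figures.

Each component's effusion rate ∝ (its partial pressure)·(1/√M) ∝ n_i/√M_i.
x_N₂O(eff) = (n_N₂O/√M_N₂O) / (n_N₂O/√M_N₂O + n_N₂/√M_N₂)
= (3.24/√44.01) / (3.24/√44.01 + 2.33/√28.02) = 0.4884/(0.4884 + 0.4402) = 0.5260.

0.5260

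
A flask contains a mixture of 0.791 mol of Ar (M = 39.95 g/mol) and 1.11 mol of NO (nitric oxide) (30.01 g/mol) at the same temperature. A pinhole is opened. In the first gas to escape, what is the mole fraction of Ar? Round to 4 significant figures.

0.3818

Each component's effusion rate ∝ (its partial pressure)·(1/√M) ∝ n_i/√M_i.
So x_Ar in the escaping gas = (n_Ar/√M_Ar) / Σ(n_i/√M_i)
= (0.791/√39.95) / (0.791/√39.95 + 1.11/√30.01) = 0.1251/(0.1251 + 0.2026) = 0.3818.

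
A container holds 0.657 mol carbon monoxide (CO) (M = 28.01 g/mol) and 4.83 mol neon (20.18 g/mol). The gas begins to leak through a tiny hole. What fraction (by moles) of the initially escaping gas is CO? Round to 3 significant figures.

0.104

The effusion rate of species i is ∝ p_i/√M_i ∝ n_i/√M_i.
x_CO(eff) = (n_CO/√M_CO) / (n_CO/√M_CO + n_Ne/√M_Ne)
= (0.657/√28.01) / (0.657/√28.01 + 4.83/√20.18) = 0.1241/(0.1241 + 1.075) = 0.104.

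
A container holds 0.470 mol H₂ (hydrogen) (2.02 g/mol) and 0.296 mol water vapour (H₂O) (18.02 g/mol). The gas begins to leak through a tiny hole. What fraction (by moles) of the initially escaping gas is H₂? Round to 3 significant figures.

0.826

The effusion rate of species i is ∝ p_i/√M_i ∝ n_i/√M_i.
So x_H₂ in the escaping gas = (n_H₂/√M_H₂) / Σ(n_i/√M_i)
= (0.470/√2.02) / (0.470/√2.02 + 0.296/√18.02) = 0.3307/(0.3307 + 0.06973) = 0.826.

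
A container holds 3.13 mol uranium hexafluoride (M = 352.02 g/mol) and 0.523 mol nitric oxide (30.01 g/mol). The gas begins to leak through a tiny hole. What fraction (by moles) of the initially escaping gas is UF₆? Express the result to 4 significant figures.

Each component's effusion rate ∝ (its partial pressure)·(1/√M) ∝ n_i/√M_i.
Mole fraction of UF₆ in the effusate = (n_UF₆/√M_UF₆) / (n_UF₆/√M_UF₆ + n_NO/√M_NO)
= (3.13/√352.02) / (3.13/√352.02 + 0.523/√30.01) = 0.1668/(0.1668 + 0.09547) = 0.6360.

0.6360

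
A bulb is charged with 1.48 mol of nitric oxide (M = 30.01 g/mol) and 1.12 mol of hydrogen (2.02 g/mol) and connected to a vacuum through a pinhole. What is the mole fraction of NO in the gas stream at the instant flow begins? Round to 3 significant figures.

0.255

Each component's effusion rate ∝ (its partial pressure)·(1/√M) ∝ n_i/√M_i.
Mole fraction of NO in the effusate = (n_NO/√M_NO) / (n_NO/√M_NO + n_H₂/√M_H₂)
= (1.48/√30.01) / (1.48/√30.01 + 1.12/√2.02) = 0.2702/(0.2702 + 0.7880) = 0.255.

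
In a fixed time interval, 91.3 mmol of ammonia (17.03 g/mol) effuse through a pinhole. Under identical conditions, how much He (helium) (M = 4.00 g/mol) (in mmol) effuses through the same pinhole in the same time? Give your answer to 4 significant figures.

Since effusion rate ∝ 1/√M, rate_He/rate_NH₃ = √(M_NH₃/M_He) = √(17.03/4.00) = √4.258 = 2.063.
So the amount for He is 91.3 × 2.063 = 188.4 mmol.

188.4 mmol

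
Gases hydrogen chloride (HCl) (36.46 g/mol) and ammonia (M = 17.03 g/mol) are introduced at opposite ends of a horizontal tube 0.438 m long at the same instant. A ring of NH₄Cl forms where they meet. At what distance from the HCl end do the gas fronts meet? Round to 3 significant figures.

0.178 m

Distances travelled in equal time are proportional to diffusion rates, so d_HCl/d_NH₃ = √(M_NH₃/M_HCl) = √(17.03/36.46) = 0.6834.
With d_HCl + d_NH₃ = 0.438 m, d_NH₃ = 0.438/(1 + 0.6834) = 0.2602 m.
d_HCl = 0.438 − 0.2602 = 0.178 m.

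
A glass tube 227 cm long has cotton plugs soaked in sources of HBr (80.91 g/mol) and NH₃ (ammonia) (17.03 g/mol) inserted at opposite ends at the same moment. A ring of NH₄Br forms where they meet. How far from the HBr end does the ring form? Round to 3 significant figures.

71.4 cm

Distances travelled in equal time are proportional to diffusion rates, so d_HBr/d_NH₃ = √(M_NH₃/M_HBr) = √(17.03/80.91) = 0.4588.
With d_HBr + d_NH₃ = 227 cm, d_NH₃ = 227/(1 + 0.4588) = 155.6 cm.
d_HBr = 227 − 155.6 = 71.4 cm.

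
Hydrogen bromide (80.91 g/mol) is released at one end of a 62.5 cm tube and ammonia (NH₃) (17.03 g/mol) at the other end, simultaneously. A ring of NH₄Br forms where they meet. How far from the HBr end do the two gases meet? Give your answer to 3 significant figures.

In equal time, each gas travels a distance ∝ its rate ∝ 1/√M, so d_HBr/d_NH₃ = √(M_NH₃/M_HBr) = √(17.03/80.91) = 0.4588.
With d_HBr + d_NH₃ = 62.5 cm, d_NH₃ = 62.5/(1 + 0.4588) = 42.84 cm.
d_HBr = 62.5 − 42.84 = 19.7 cm.

19.7 cm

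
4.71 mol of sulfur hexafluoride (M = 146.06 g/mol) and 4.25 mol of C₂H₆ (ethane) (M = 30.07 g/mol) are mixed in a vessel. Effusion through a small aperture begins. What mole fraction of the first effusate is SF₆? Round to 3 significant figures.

0.335

Each component's effusion rate ∝ (its partial pressure)·(1/√M) ∝ n_i/√M_i.
Mole fraction of SF₆ in the effusate = (n_SF₆/√M_SF₆) / (n_SF₆/√M_SF₆ + n_C₂H₆/√M_C₂H₆)
= (4.71/√146.06) / (4.71/√146.06 + 4.25/√30.07) = 0.3897/(0.3897 + 0.7750) = 0.335.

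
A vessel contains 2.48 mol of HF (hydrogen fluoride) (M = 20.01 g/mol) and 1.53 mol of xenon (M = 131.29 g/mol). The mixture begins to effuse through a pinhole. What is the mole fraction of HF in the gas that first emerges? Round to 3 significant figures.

The effusion rate of species i is ∝ p_i/√M_i ∝ n_i/√M_i.
So x_HF in the escaping gas = (n_HF/√M_HF) / Σ(n_i/√M_i)
= (2.48/√20.01) / (2.48/√20.01 + 1.53/√131.29) = 0.5544/(0.5544 + 0.1335) = 0.806.

0.806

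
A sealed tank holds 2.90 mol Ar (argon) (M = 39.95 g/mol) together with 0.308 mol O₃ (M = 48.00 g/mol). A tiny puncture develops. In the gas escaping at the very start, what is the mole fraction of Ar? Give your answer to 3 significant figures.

0.912

The effusion rate of species i is ∝ p_i/√M_i ∝ n_i/√M_i.
Mole fraction of Ar in the effusate = (n_Ar/√M_Ar) / (n_Ar/√M_Ar + n_O₃/√M_O₃)
= (2.90/√39.95) / (2.90/√39.95 + 0.308/√48.00) = 0.4588/(0.4588 + 0.04446) = 0.912.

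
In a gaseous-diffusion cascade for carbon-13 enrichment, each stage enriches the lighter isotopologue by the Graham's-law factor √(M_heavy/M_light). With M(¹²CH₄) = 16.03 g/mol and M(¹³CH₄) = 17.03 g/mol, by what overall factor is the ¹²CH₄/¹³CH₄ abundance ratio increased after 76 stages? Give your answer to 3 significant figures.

Each stage multiplies the ratio by α = √(17.03/16.03), so after 76 stages the overall factor is α^76 = (17.03/16.03)^(76/2).
= 1.06238^38 = 9.97.

9.97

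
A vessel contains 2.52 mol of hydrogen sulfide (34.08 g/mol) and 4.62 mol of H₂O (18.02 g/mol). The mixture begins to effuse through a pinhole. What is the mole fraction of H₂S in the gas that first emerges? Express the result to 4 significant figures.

Each component's effusion rate ∝ (its partial pressure)·(1/√M) ∝ n_i/√M_i.
x_H₂S(eff) = (n_H₂S/√M_H₂S) / (n_H₂S/√M_H₂S + n_H₂O/√M_H₂O)
= (2.52/√34.08) / (2.52/√34.08 + 4.62/√18.02) = 0.4317/(0.4317 + 1.088) = 0.2840.

0.2840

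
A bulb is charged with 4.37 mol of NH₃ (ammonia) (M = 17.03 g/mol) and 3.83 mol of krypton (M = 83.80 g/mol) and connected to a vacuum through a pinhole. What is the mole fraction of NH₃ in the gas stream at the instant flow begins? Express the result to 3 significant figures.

Each component's effusion rate ∝ (its partial pressure)·(1/√M) ∝ n_i/√M_i.
So x_NH₃ in the escaping gas = (n_NH₃/√M_NH₃) / Σ(n_i/√M_i)
= (4.37/√17.03) / (4.37/√17.03 + 3.83/√83.80) = 1.059/(1.059 + 0.4184) = 0.717.

0.717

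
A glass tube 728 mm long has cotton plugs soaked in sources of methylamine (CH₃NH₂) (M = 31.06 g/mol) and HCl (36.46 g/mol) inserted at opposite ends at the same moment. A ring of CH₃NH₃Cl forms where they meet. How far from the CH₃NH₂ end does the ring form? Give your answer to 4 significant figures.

The fronts meet when d_CH₃NH₂ + d_HCl = L with d_CH₃NH₂/d_HCl = √(M_HCl/M_CH₃NH₂) (Graham's law). Here √(M_HCl/M_CH₃NH₂) = √(36.46/31.06) = 1.083.
With d_CH₃NH₂ + d_HCl = 728 mm, d_HCl = 728/(1 + 1.083) = 349.4 mm.
d_CH₃NH₂ = 728 − 349.4 = 378.6 mm.

378.6 mm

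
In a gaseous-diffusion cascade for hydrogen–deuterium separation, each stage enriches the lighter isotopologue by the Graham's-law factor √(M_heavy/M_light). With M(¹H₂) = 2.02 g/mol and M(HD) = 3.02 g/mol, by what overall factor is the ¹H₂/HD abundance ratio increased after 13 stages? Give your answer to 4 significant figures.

Each stage multiplies the ratio by α = √(3.02/2.02), so after 13 stages the overall factor is α^13 = (3.02/2.02)^(13/2).
= 1.49505^(13/2) = 13.65.

13.65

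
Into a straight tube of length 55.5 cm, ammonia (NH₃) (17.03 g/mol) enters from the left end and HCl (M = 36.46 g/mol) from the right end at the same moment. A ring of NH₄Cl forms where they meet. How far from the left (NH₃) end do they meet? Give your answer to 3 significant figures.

33.0 cm

In equal time, each gas travels a distance ∝ its rate ∝ 1/√M, so d_NH₃/d_HCl = √(M_HCl/M_NH₃) = √(36.46/17.03) = 1.463.
With d_NH₃ + d_HCl = 55.5 cm, d_HCl = 55.5/(1 + 1.463) = 22.53 cm.
d_NH₃ = 55.5 − 22.53 = 33.0 cm.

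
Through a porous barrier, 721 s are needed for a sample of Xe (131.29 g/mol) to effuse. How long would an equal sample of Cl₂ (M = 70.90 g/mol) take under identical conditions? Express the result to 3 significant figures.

Using Graham's law: t_Cl₂/t_Xe = √(M_Cl₂/M_Xe) = √(70.90/131.29) = √0.5400 = 0.7349.
So the time for Cl₂ is 721 × 0.7349 = 530 s.

530 s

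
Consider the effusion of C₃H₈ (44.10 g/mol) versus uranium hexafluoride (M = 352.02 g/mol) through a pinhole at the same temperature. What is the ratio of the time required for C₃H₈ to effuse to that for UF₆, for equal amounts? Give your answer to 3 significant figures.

From Graham's law, t_C₃H₈/t_UF₆ = √(M_C₃H₈/M_UF₆) = √(44.10/352.02) = √0.1253 = 0.354.

0.354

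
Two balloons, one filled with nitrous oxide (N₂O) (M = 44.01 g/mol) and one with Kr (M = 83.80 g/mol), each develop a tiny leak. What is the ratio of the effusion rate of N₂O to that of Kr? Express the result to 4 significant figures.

Using Graham's law: rate_N₂O/rate_Kr = √(M_Kr/M_N₂O) = √(83.80/44.01) = √1.904 = 1.380.

1.380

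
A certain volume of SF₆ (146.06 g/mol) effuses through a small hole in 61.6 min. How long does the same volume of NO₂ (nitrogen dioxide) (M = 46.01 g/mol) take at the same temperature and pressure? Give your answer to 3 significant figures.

By Graham's law, t_NO₂/t_SF₆ = √(M_NO₂/M_SF₆) = √(46.01/146.06) = √0.3150 = 0.5613.
So the time for NO₂ is 61.6 × 0.5613 = 34.6 min.

34.6 min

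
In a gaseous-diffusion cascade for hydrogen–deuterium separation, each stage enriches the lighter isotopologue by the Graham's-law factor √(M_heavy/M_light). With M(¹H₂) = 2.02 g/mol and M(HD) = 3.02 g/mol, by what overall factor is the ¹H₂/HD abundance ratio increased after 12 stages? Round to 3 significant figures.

11.2

Each stage multiplies the ratio by α = √(3.02/2.02), so after 12 stages the overall factor is α^12 = (3.02/2.02)^(12/2).
= 1.49505^6 = 11.2.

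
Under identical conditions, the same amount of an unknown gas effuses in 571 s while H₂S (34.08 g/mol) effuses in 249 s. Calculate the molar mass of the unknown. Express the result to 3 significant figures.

179 g/mol

Using Graham's law: t_X/t_H₂S = √(M_X/M_H₂S).
571/249 = 2.293 = √(M_X/34.08)
M_X = 34.08 × 2.293² = 34.08 × 5.259 = 179 g/mol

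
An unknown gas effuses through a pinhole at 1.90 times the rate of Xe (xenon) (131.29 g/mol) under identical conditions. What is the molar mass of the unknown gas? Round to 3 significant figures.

36.4 g/mol

Since effusion rate ∝ 1/√M, rate_X/rate_Xe = √(M_Xe/M_X).
1.90 = √(131.29/M_X)
M_X = 131.29 / 1.90² = 131.29 / 3.610 = 36.4 g/mol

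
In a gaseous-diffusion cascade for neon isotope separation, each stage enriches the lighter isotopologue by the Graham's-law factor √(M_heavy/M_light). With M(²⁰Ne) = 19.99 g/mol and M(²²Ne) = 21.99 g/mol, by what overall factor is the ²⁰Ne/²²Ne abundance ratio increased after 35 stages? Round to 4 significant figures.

5.305

The single-stage factor is √(M_heavy/M_light), so 35 stages give [√(21.99/19.99)]^35 = (21.99/19.99)^(35/2).
= 1.10005^(35/2) = 5.305.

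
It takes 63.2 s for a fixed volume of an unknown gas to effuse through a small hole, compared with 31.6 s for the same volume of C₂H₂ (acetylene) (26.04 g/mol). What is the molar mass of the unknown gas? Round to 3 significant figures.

104 g/mol

Using Graham's law: t_X/t_C₂H₂ = √(M_X/M_C₂H₂).
63.2/31.6 = 2.000 = √(M_X/26.04)
M_X = 26.04 × 2.000² = 26.04 × 4.000 = 104 g/mol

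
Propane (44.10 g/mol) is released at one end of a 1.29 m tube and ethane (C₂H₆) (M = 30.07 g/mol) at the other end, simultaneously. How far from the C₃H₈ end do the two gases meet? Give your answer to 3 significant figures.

Distances travelled in equal time are proportional to diffusion rates, so d_C₃H₈/d_C₂H₆ = √(M_C₂H₆/M_C₃H₈) = √(30.07/44.10) = 0.8257.
With d_C₃H₈ + d_C₂H₆ = 1.29 m, d_C₂H₆ = 1.29/(1 + 0.8257) = 0.7066 m.
d_C₃H₈ = 1.29 − 0.7066 = 0.583 m.

0.583 m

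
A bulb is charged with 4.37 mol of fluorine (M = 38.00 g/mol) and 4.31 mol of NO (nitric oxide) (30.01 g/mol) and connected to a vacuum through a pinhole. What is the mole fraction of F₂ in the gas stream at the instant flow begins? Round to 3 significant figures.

0.474

The effusion rate of species i is ∝ p_i/√M_i ∝ n_i/√M_i.
Mole fraction of F₂ in the effusate = (n_F₂/√M_F₂) / (n_F₂/√M_F₂ + n_NO/√M_NO)
= (4.37/√38.00) / (4.37/√38.00 + 4.31/√30.01) = 0.7089/(0.7089 + 0.7868) = 0.474.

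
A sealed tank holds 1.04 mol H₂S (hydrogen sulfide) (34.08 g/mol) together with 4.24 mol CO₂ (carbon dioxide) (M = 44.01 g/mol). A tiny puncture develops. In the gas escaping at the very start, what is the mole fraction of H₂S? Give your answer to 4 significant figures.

The effusion rate of species i is ∝ p_i/√M_i ∝ n_i/√M_i.
Mole fraction of H₂S in the effusate = (n_H₂S/√M_H₂S) / (n_H₂S/√M_H₂S + n_CO₂/√M_CO₂)
= (1.04/√34.08) / (1.04/√34.08 + 4.24/√44.01) = 0.1781/(0.1781 + 0.6391) = 0.2180.

0.2180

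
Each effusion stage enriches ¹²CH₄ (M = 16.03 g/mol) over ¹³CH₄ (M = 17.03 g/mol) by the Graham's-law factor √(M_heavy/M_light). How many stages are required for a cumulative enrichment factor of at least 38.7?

Single-stage factor α = √(17.03/16.03), so ln α = ½ ln(1.06238) = 0.03026.
Need α^N ≥ 38.7 ⇒ N ≥ ln(38.7) / ln α = 3.656 / 0.03026 = 120.83.
Rounding up, N = 121 stages.

121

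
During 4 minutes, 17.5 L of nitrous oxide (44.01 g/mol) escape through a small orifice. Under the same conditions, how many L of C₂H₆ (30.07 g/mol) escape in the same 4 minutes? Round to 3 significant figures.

Graham's law gives rate_C₂H₆/rate_N₂O = √(M_N₂O/M_C₂H₆) = √(44.01/30.07) = √1.464 = 1.210.
So the volume for C₂H₆ is 17.5 × 1.210 = 21.2 L.

21.2 L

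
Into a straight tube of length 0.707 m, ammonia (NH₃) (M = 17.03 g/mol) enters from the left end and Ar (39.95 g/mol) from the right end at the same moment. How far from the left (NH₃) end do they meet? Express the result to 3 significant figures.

The fronts meet when d_NH₃ + d_Ar = L with d_NH₃/d_Ar = √(M_Ar/M_NH₃) (Graham's law). Here √(M_Ar/M_NH₃) = √(39.95/17.03) = 1.532.
With d_NH₃ + d_Ar = 0.707 m, d_Ar = 0.707/(1 + 1.532) = 0.2793 m.
d_NH₃ = 0.707 − 0.2793 = 0.428 m.

0.428 m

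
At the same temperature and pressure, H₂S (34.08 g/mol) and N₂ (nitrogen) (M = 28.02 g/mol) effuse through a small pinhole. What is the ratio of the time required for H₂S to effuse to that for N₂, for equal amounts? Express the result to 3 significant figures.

Graham's law gives t_H₂S/t_N₂ = √(M_H₂S/M_N₂) = √(34.08/28.02) = √1.216 = 1.10.

1.10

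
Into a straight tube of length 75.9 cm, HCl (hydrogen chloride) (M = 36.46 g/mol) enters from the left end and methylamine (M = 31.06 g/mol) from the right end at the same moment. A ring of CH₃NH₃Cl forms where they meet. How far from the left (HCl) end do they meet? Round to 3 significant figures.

36.4 cm

Graham's law gives d_HCl/d_CH₃NH₂ = rate_HCl/rate_CH₃NH₂ = √(M_CH₃NH₂/M_HCl) = √(31.06/36.46) = 0.9230.
With d_HCl + d_CH₃NH₂ = 75.9 cm, d_CH₃NH₂ = 75.9/(1 + 0.9230) = 39.47 cm.
d_HCl = 75.9 − 39.47 = 36.4 cm.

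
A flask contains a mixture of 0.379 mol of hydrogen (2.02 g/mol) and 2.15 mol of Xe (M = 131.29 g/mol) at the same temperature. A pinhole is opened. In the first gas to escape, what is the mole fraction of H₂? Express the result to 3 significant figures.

0.587

The effusion rate of species i is ∝ p_i/√M_i ∝ n_i/√M_i.
x_H₂(eff) = (n_H₂/√M_H₂) / (n_H₂/√M_H₂ + n_Xe/√M_Xe)
= (0.379/√2.02) / (0.379/√2.02 + 2.15/√131.29) = 0.2667/(0.2667 + 0.1876) = 0.587.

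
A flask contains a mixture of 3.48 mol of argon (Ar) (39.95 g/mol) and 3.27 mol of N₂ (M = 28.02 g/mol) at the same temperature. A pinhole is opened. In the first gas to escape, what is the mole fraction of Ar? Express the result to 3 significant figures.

Rate_i ∝ x_i/√M_i (Graham's law weighted by mole fraction), so the effusate composition follows n_i/√M_i.
Mole fraction of Ar in the effusate = (n_Ar/√M_Ar) / (n_Ar/√M_Ar + n_N₂/√M_N₂)
= (3.48/√39.95) / (3.48/√39.95 + 3.27/√28.02) = 0.5506/(0.5506 + 0.6178) = 0.471.

0.471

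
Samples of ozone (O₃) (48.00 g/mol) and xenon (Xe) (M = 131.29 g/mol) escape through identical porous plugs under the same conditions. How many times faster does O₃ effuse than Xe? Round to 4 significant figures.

1.654

Since effusion rate ∝ 1/√M, rate_O₃/rate_Xe = √(M_Xe/M_O₃) = √(131.29/48.00) = √2.735 = 1.654.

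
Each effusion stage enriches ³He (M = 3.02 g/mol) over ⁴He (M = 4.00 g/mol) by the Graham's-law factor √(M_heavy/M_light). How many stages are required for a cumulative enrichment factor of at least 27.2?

24

Per stage α = (4.00/3.02)^(1/2) = 1.32450^0.5, giving ln α = 0.1405.
Need α^N ≥ 27.2 ⇒ N ≥ ln(27.2) / ln α = 3.303 / 0.1405 = 23.51.
So at least 24 stages are needed.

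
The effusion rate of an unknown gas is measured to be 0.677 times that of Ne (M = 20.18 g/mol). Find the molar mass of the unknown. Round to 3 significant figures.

44.0 g/mol

From Graham's law, rate_X/rate_Ne = √(M_Ne/M_X).
0.677 = √(20.18/M_X)
M_X = 20.18 / 0.677² = 20.18 / 0.4583 = 44.0 g/mol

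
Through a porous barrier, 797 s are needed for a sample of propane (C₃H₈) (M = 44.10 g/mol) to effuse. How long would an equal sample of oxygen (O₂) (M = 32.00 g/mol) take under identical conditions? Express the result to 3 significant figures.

679 s

Graham's law gives t_O₂/t_C₃H₈ = √(M_O₂/M_C₃H₈) = √(32.00/44.10) = √0.7256 = 0.8518.
So the time for O₂ is 797 × 0.8518 = 679 s.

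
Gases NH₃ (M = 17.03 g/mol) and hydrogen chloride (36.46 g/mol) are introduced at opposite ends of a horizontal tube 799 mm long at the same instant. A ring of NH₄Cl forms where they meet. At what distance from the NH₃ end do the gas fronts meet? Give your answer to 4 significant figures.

The fronts meet when d_NH₃ + d_HCl = L with d_NH₃/d_HCl = √(M_HCl/M_NH₃) (Graham's law). Here √(M_HCl/M_NH₃) = √(36.46/17.03) = 1.463.
With d_NH₃ + d_HCl = 799 mm, d_HCl = 799/(1 + 1.463) = 324.4 mm.
d_NH₃ = 799 − 324.4 = 474.6 mm.

474.6 mm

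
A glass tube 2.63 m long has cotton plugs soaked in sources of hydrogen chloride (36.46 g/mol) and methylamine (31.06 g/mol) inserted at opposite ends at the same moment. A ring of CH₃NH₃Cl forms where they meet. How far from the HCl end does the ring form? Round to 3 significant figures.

In equal time, each gas travels a distance ∝ its rate ∝ 1/√M, so d_HCl/d_CH₃NH₂ = √(M_CH₃NH₂/M_HCl) = √(31.06/36.46) = 0.9230.
With d_HCl + d_CH₃NH₂ = 2.63 m, d_CH₃NH₂ = 2.63/(1 + 0.9230) = 1.368 m.
d_HCl = 2.63 − 1.368 = 1.26 m.

1.26 m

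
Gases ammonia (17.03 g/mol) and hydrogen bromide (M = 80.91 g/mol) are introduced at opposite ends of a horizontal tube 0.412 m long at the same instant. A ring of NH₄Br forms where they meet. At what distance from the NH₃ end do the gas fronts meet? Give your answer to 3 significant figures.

The fronts meet when d_NH₃ + d_HBr = L with d_NH₃/d_HBr = √(M_HBr/M_NH₃) (Graham's law). Here √(M_HBr/M_NH₃) = √(80.91/17.03) = 2.180.
With d_NH₃ + d_HBr = 0.412 m, d_HBr = 0.412/(1 + 2.180) = 0.1296 m.
d_NH₃ = 0.412 − 0.1296 = 0.282 m.

0.282 m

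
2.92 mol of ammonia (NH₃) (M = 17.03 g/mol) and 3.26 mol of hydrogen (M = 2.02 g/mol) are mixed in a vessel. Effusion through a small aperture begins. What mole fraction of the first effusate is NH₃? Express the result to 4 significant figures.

0.2358

Effusion rate of each component ∝ n_i/√M_i (partial pressure × 1/√M).
Mole fraction of NH₃ in the effusate = (n_NH₃/√M_NH₃) / (n_NH₃/√M_NH₃ + n_H₂/√M_H₂)
= (2.92/√17.03) / (2.92/√17.03 + 3.26/√2.02) = 0.7076/(0.7076 + 2.294) = 0.2358.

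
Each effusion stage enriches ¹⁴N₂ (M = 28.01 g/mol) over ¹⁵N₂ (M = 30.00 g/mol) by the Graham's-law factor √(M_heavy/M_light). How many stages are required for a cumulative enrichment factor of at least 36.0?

Per stage α = (30.00/28.01)^(1/2) = 1.07105^0.5, giving ln α = 0.03432.
Need α^N ≥ 36.0 ⇒ N ≥ ln(36.0) / ln α = 3.584 / 0.03432 = 104.42.
Minimum whole number of stages: N = 105.

105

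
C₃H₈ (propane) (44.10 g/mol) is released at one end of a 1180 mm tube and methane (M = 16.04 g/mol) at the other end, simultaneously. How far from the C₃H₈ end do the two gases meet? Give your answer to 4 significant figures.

Distances travelled in equal time are proportional to diffusion rates, so d_C₃H₈/d_CH₄ = √(M_CH₄/M_C₃H₈) = √(16.04/44.10) = 0.6031.
With d_C₃H₈ + d_CH₄ = 1180 mm, d_CH₄ = 1180/(1 + 0.6031) = 736.1 mm.
d_C₃H₈ = 1180 − 736.1 = 443.9 mm.

443.9 mm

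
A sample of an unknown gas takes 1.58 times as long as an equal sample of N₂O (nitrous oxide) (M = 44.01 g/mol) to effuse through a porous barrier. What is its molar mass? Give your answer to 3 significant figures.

Graham's law gives t_X/t_N₂O = √(M_X/M_N₂O).
1.58 = √(M_X/44.01)
M_X = 44.01 × 1.58² = 44.01 × 2.496 = 110 g/mol

110 g/mol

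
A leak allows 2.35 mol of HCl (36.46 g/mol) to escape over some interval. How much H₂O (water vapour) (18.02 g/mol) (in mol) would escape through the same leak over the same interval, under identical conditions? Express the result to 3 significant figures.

3.34 mol

From Graham's law, rate_H₂O/rate_HCl = √(M_HCl/M_H₂O) = √(36.46/18.02) = √2.023 = 1.422.
So the amount for H₂O is 2.35 × 1.422 = 3.34 mol.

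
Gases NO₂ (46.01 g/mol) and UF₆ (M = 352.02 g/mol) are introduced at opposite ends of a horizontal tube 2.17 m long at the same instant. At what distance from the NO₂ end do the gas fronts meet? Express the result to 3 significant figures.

1.59 m

Distances travelled in equal time are proportional to diffusion rates, so d_NO₂/d_UF₆ = √(M_UF₆/M_NO₂) = √(352.02/46.01) = 2.766.
With d_NO₂ + d_UF₆ = 2.17 m, d_UF₆ = 2.17/(1 + 2.766) = 0.5762 m.
d_NO₂ = 2.17 − 0.5762 = 1.59 m.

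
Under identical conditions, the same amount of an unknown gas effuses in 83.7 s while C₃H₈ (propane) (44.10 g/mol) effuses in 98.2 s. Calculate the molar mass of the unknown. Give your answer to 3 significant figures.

32.0 g/mol

Graham's law gives t_X/t_C₃H₈ = √(M_X/M_C₃H₈).
83.7/98.2 = 0.8523 = √(M_X/44.10)
M_X = 44.10 × 0.8523² = 44.10 × 0.7265 = 32.0 g/mol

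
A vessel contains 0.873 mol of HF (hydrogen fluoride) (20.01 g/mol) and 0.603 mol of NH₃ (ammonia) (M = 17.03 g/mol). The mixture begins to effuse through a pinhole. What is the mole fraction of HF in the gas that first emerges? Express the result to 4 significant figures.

Effusion rate of each component ∝ n_i/√M_i (partial pressure × 1/√M).
Mole fraction of HF in the effusate = (n_HF/√M_HF) / (n_HF/√M_HF + n_NH₃/√M_NH₃)
= (0.873/√20.01) / (0.873/√20.01 + 0.603/√17.03) = 0.1952/(0.1952 + 0.1461) = 0.5718.

0.5718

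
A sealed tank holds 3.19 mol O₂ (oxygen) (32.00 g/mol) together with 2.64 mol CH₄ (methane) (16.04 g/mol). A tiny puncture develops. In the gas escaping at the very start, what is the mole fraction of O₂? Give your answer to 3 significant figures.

0.461

Each component's effusion rate ∝ (its partial pressure)·(1/√M) ∝ n_i/√M_i.
Mole fraction of O₂ in the effusate = (n_O₂/√M_O₂) / (n_O₂/√M_O₂ + n_CH₄/√M_CH₄)
= (3.19/√32.00) / (3.19/√32.00 + 2.64/√16.04) = 0.5639/(0.5639 + 0.6592) = 0.461.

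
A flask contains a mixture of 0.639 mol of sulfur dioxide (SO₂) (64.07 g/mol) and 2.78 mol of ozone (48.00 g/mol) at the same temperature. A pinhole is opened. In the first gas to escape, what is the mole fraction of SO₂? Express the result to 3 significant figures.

Rate_i ∝ x_i/√M_i (Graham's law weighted by mole fraction), so the effusate composition follows n_i/√M_i.
x_SO₂(eff) = (n_SO₂/√M_SO₂) / (n_SO₂/√M_SO₂ + n_O₃/√M_O₃)
= (0.639/√64.07) / (0.639/√64.07 + 2.78/√48.00) = 0.07983/(0.07983 + 0.4013) = 0.166.

0.166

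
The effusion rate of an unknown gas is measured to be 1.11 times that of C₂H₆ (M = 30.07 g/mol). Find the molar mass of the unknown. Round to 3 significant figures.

24.4 g/mol

From Graham's law, rate_X/rate_C₂H₆ = √(M_C₂H₆/M_X).
1.11 = √(30.07/M_X)
M_X = 30.07 / 1.11² = 30.07 / 1.232 = 24.4 g/mol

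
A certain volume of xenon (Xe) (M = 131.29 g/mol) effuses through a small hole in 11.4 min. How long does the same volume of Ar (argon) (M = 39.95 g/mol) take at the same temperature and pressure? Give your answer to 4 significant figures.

6.289 min

From Graham's law, t_Ar/t_Xe = √(M_Ar/M_Xe) = √(39.95/131.29) = √0.3043 = 0.5516.
So the time for Ar is 11.4 × 0.5516 = 6.289 min.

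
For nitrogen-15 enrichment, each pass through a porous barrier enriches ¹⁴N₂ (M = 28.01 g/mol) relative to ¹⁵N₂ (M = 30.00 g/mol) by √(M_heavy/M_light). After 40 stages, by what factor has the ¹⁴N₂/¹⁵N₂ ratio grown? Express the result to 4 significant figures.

The single-stage factor is √(M_heavy/M_light), so 40 stages give [√(30.00/28.01)]^40 = (30.00/28.01)^(40/2).
= 1.07105^20 = 3.946.

3.946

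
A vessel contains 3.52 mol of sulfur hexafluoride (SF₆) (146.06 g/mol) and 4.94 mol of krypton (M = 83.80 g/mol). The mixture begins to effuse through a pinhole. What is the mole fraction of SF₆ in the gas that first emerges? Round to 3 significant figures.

The effusion rate of species i is ∝ p_i/√M_i ∝ n_i/√M_i.
x_SF₆(eff) = (n_SF₆/√M_SF₆) / (n_SF₆/√M_SF₆ + n_Kr/√M_Kr)
= (3.52/√146.06) / (3.52/√146.06 + 4.94/√83.80) = 0.2913/(0.2913 + 0.5396) = 0.351.

0.351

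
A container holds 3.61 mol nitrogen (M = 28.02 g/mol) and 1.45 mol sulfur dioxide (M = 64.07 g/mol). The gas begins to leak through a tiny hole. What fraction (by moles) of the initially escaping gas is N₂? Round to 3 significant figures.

Rate_i ∝ x_i/√M_i (Graham's law weighted by mole fraction), so the effusate composition follows n_i/√M_i.
x_N₂(eff) = (n_N₂/√M_N₂) / (n_N₂/√M_N₂ + n_SO₂/√M_SO₂)
= (3.61/√28.02) / (3.61/√28.02 + 1.45/√64.07) = 0.6820/(0.6820 + 0.1812) = 0.790.

0.790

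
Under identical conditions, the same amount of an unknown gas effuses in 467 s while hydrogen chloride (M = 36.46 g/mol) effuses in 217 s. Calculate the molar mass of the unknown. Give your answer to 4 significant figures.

168.9 g/mol

Graham's law gives t_X/t_HCl = √(M_X/M_HCl).
467/217 = 2.152 = √(M_X/36.46)
M_X = 36.46 × 2.152² = 36.46 × 4.631 = 168.9 g/mol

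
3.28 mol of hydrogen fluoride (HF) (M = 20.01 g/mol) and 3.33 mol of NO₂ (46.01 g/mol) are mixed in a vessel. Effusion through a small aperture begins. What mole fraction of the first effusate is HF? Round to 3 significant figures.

0.599

The effusion rate of species i is ∝ p_i/√M_i ∝ n_i/√M_i.
So x_HF in the escaping gas = (n_HF/√M_HF) / Σ(n_i/√M_i)
= (3.28/√20.01) / (3.28/√20.01 + 3.33/√46.01) = 0.7332/(0.7332 + 0.4909) = 0.599.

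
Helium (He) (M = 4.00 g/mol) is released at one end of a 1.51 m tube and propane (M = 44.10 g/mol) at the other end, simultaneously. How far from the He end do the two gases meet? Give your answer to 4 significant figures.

1.160 m

The fronts meet when d_He + d_C₃H₈ = L with d_He/d_C₃H₈ = √(M_C₃H₈/M_He) (Graham's law). Here √(M_C₃H₈/M_He) = √(44.10/4.00) = 3.320.
With d_He + d_C₃H₈ = 1.51 m, d_C₃H₈ = 1.51/(1 + 3.320) = 0.3495 m.
d_He = 1.51 − 0.3495 = 1.160 m.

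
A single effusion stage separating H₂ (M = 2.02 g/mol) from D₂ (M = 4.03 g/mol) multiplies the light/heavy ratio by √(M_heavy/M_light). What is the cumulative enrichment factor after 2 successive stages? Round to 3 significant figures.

2.00

Overall factor = α^2 with α = √(4.03/2.02), i.e. (4.03/2.02)^(2/2).
= 1.99505^1 = 2.00.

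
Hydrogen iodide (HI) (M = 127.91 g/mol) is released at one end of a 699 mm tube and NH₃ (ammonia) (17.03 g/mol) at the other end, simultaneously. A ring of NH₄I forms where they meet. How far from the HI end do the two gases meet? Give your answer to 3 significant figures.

In equal time, each gas travels a distance ∝ its rate ∝ 1/√M, so d_HI/d_NH₃ = √(M_NH₃/M_HI) = √(17.03/127.91) = 0.3649.
With d_HI + d_NH₃ = 699 mm, d_NH₃ = 699/(1 + 0.3649) = 512.1 mm.
d_HI = 699 − 512.1 = 187 mm.

187 mm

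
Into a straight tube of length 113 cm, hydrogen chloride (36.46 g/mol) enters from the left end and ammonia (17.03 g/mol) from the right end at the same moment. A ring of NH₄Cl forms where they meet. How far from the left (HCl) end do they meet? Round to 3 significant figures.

Graham's law gives d_HCl/d_NH₃ = rate_HCl/rate_NH₃ = √(M_NH₃/M_HCl) = √(17.03/36.46) = 0.6834.
With d_HCl + d_NH₃ = 113 cm, d_NH₃ = 113/(1 + 0.6834) = 67.12 cm.
d_HCl = 113 − 67.12 = 45.9 cm.

45.9 cm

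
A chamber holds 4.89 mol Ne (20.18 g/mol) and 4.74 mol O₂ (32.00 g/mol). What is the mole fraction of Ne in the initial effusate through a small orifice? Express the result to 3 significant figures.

The effusion rate of species i is ∝ p_i/√M_i ∝ n_i/√M_i.
Mole fraction of Ne in the effusate = (n_Ne/√M_Ne) / (n_Ne/√M_Ne + n_O₂/√M_O₂)
= (4.89/√20.18) / (4.89/√20.18 + 4.74/√32.00) = 1.089/(1.089 + 0.8379) = 0.565.

0.565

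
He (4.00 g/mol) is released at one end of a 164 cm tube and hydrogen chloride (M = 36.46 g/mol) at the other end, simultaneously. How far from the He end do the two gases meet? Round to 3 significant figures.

Distances travelled in equal time are proportional to diffusion rates, so d_He/d_HCl = √(M_HCl/M_He) = √(36.46/4.00) = 3.019.
With d_He + d_HCl = 164 cm, d_HCl = 164/(1 + 3.019) = 40.81 cm.
d_He = 164 − 40.81 = 123 cm.

123 cm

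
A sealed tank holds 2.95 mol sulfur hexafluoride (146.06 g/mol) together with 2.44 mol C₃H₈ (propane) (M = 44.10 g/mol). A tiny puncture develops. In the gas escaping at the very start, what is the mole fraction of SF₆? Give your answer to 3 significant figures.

0.399

The effusion rate of species i is ∝ p_i/√M_i ∝ n_i/√M_i.
x_SF₆(eff) = (n_SF₆/√M_SF₆) / (n_SF₆/√M_SF₆ + n_C₃H₈/√M_C₃H₈)
= (2.95/√146.06) / (2.95/√146.06 + 2.44/√44.10) = 0.2441/(0.2441 + 0.3674) = 0.399.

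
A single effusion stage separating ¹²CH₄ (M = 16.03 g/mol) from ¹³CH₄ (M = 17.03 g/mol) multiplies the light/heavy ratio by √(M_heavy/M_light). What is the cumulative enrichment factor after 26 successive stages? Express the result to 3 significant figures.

2.20

After 26 stages the ratio has grown by (√(17.03/16.03))^26 = (17.03/16.03)^(26/2).
= 1.06238^13 = 2.20.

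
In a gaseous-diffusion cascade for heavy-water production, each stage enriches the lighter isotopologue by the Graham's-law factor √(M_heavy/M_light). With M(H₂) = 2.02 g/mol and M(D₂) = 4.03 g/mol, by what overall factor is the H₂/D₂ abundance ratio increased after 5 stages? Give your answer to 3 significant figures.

Each stage multiplies the ratio by α = √(4.03/2.02), so after 5 stages the overall factor is α^5 = (4.03/2.02)^(5/2).
= 1.99505^(5/2) = 5.62.

5.62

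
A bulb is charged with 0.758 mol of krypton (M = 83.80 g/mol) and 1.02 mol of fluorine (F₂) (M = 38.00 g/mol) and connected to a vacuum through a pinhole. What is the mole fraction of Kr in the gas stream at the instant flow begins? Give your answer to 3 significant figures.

Rate_i ∝ x_i/√M_i (Graham's law weighted by mole fraction), so the effusate composition follows n_i/√M_i.
x_Kr(eff) = (n_Kr/√M_Kr) / (n_Kr/√M_Kr + n_F₂/√M_F₂)
= (0.758/√83.80) / (0.758/√83.80 + 1.02/√38.00) = 0.08280/(0.08280 + 0.1655) = 0.334.

0.334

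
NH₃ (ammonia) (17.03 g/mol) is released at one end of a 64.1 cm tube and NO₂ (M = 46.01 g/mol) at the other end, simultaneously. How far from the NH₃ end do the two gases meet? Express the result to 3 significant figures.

Graham's law gives d_NH₃/d_NO₂ = rate_NH₃/rate_NO₂ = √(M_NO₂/M_NH₃) = √(46.01/17.03) = 1.644.
With d_NH₃ + d_NO₂ = 64.1 cm, d_NO₂ = 64.1/(1 + 1.644) = 24.25 cm.
d_NH₃ = 64.1 − 24.25 = 39.9 cm.

39.9 cm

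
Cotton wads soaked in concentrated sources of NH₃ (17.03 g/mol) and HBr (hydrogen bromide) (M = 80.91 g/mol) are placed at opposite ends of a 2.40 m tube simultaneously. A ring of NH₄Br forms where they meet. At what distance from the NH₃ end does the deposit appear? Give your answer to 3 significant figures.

1.65 m

In equal time, each gas travels a distance ∝ its rate ∝ 1/√M, so d_NH₃/d_HBr = √(M_HBr/M_NH₃) = √(80.91/17.03) = 2.180.
With d_NH₃ + d_HBr = 2.40 m, d_HBr = 2.40/(1 + 2.180) = 0.7548 m.
d_NH₃ = 2.40 − 0.7548 = 1.65 m.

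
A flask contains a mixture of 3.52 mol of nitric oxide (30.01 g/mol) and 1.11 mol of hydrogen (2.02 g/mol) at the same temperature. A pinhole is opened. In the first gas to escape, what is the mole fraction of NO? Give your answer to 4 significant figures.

0.4514

Each component's effusion rate ∝ (its partial pressure)·(1/√M) ∝ n_i/√M_i.
Mole fraction of NO in the effusate = (n_NO/√M_NO) / (n_NO/√M_NO + n_H₂/√M_H₂)
= (3.52/√30.01) / (3.52/√30.01 + 1.11/√2.02) = 0.6426/(0.6426 + 0.7810) = 0.4514.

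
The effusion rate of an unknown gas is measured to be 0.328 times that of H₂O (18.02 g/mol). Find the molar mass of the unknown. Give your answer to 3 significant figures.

167 g/mol

Graham's law gives rate_X/rate_H₂O = √(M_H₂O/M_X).
0.328 = √(18.02/M_X)
M_X = 18.02 / 0.328² = 18.02 / 0.1076 = 167 g/mol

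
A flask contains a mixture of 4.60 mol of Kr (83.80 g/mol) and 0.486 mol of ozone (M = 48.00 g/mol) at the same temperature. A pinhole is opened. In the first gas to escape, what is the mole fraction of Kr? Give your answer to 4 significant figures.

Rate_i ∝ x_i/√M_i (Graham's law weighted by mole fraction), so the effusate composition follows n_i/√M_i.
Mole fraction of Kr in the effusate = (n_Kr/√M_Kr) / (n_Kr/√M_Kr + n_O₃/√M_O₃)
= (4.60/√83.80) / (4.60/√83.80 + 0.486/√48.00) = 0.5025/(0.5025 + 0.07015) = 0.8775.

0.8775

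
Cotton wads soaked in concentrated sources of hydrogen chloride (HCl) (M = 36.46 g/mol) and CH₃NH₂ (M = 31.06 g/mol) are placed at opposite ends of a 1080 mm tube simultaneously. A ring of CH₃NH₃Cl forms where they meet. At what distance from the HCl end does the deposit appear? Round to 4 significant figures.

518.4 mm

The fronts meet when d_HCl + d_CH₃NH₂ = L with d_HCl/d_CH₃NH₂ = √(M_CH₃NH₂/M_HCl) (Graham's law). Here √(M_CH₃NH₂/M_HCl) = √(31.06/36.46) = 0.9230.
With d_HCl + d_CH₃NH₂ = 1080 mm, d_CH₃NH₂ = 1080/(1 + 0.9230) = 561.6 mm.
d_HCl = 1080 − 561.6 = 518.4 mm.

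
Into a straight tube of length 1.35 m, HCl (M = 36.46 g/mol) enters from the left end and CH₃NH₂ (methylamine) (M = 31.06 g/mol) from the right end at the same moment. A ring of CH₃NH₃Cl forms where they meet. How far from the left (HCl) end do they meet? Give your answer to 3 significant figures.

The fronts meet when d_HCl + d_CH₃NH₂ = L with d_HCl/d_CH₃NH₂ = √(M_CH₃NH₂/M_HCl) (Graham's law). Here √(M_CH₃NH₂/M_HCl) = √(31.06/36.46) = 0.9230.
With d_HCl + d_CH₃NH₂ = 1.35 m, d_CH₃NH₂ = 1.35/(1 + 0.9230) = 0.7020 m.
d_HCl = 1.35 − 0.7020 = 0.648 m.

0.648 m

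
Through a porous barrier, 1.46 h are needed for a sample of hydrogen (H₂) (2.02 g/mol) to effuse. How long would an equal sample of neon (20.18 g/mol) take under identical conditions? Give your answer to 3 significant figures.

Using Graham's law: t_Ne/t_H₂ = √(M_Ne/M_H₂) = √(20.18/2.02) = √9.990 = 3.161.
So the time for Ne is 1.46 × 3.161 = 4.61 h.

4.61 h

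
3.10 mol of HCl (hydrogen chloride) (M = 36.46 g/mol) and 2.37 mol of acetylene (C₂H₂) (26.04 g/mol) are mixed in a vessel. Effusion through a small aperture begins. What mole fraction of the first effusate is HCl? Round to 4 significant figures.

0.5250

Effusion rate of each component ∝ n_i/√M_i (partial pressure × 1/√M).
So x_HCl in the escaping gas = (n_HCl/√M_HCl) / Σ(n_i/√M_i)
= (3.10/√36.46) / (3.10/√36.46 + 2.37/√26.04) = 0.5134/(0.5134 + 0.4644) = 0.5250.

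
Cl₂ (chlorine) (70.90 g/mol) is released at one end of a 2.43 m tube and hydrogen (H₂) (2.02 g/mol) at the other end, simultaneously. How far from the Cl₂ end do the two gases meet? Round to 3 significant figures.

0.351 m

In equal time, each gas travels a distance ∝ its rate ∝ 1/√M, so d_Cl₂/d_H₂ = √(M_H₂/M_Cl₂) = √(2.02/70.90) = 0.1688.
With d_Cl₂ + d_H₂ = 2.43 m, d_H₂ = 2.43/(1 + 0.1688) = 2.079 m.
d_Cl₂ = 2.43 − 2.079 = 0.351 m.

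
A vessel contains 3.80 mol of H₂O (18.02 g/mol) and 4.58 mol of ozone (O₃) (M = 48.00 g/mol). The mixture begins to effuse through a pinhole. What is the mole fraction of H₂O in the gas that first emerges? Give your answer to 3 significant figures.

0.575

Each component's effusion rate ∝ (its partial pressure)·(1/√M) ∝ n_i/√M_i.
So x_H₂O in the escaping gas = (n_H₂O/√M_H₂O) / Σ(n_i/√M_i)
= (3.80/√18.02) / (3.80/√18.02 + 4.58/√48.00) = 0.8952/(0.8952 + 0.6611) = 0.575.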